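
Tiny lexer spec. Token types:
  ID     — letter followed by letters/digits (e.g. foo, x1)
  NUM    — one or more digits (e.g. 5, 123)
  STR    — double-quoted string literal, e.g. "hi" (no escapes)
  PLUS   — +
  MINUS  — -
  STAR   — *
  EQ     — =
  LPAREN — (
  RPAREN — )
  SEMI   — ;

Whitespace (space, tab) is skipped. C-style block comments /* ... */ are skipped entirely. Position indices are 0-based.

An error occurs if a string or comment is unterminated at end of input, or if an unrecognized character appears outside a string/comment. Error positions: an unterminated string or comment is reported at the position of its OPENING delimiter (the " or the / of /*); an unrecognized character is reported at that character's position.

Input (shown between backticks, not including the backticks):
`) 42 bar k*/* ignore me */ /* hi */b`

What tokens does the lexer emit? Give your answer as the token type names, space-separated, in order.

Answer: RPAREN NUM ID ID STAR ID

Derivation:
pos=0: emit RPAREN ')'
pos=2: emit NUM '42' (now at pos=4)
pos=5: emit ID 'bar' (now at pos=8)
pos=9: emit ID 'k' (now at pos=10)
pos=10: emit STAR '*'
pos=11: enter COMMENT mode (saw '/*')
exit COMMENT mode (now at pos=26)
pos=27: enter COMMENT mode (saw '/*')
exit COMMENT mode (now at pos=35)
pos=35: emit ID 'b' (now at pos=36)
DONE. 6 tokens: [RPAREN, NUM, ID, ID, STAR, ID]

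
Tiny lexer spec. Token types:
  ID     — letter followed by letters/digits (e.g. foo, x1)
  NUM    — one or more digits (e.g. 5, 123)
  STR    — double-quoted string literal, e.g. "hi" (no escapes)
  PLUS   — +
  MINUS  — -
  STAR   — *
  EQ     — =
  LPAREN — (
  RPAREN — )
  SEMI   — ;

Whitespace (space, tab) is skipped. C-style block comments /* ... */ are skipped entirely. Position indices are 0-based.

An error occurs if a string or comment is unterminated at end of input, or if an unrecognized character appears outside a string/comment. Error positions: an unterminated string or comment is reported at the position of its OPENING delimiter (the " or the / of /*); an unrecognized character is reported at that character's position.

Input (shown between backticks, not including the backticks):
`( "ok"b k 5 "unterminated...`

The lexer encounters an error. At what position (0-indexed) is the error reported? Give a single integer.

Answer: 12

Derivation:
pos=0: emit LPAREN '('
pos=2: enter STRING mode
pos=2: emit STR "ok" (now at pos=6)
pos=6: emit ID 'b' (now at pos=7)
pos=8: emit ID 'k' (now at pos=9)
pos=10: emit NUM '5' (now at pos=11)
pos=12: enter STRING mode
pos=12: ERROR — unterminated string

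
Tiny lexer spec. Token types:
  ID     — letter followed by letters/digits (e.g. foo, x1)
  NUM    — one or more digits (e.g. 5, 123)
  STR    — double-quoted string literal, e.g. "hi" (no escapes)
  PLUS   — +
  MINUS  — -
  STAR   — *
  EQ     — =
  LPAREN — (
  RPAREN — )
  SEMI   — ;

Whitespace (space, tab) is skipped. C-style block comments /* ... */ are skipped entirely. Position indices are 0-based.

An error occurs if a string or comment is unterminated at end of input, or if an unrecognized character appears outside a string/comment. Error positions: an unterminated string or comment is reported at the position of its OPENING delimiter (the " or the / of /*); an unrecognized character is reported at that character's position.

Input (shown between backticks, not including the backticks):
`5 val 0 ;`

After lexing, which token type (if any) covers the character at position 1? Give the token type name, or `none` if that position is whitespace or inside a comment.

pos=0: emit NUM '5' (now at pos=1)
pos=2: emit ID 'val' (now at pos=5)
pos=6: emit NUM '0' (now at pos=7)
pos=8: emit SEMI ';'
DONE. 4 tokens: [NUM, ID, NUM, SEMI]
Position 1: char is ' ' -> none

Answer: none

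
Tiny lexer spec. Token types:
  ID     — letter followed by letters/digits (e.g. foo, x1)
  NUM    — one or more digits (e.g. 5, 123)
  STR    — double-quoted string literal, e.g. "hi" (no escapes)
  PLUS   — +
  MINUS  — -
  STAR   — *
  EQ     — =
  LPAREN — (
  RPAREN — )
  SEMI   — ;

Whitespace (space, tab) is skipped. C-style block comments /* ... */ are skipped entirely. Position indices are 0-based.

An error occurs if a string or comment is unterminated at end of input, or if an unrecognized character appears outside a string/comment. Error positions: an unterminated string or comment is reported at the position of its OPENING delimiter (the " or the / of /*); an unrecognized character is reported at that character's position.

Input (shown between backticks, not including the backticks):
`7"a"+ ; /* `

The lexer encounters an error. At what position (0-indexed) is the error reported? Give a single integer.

pos=0: emit NUM '7' (now at pos=1)
pos=1: enter STRING mode
pos=1: emit STR "a" (now at pos=4)
pos=4: emit PLUS '+'
pos=6: emit SEMI ';'
pos=8: enter COMMENT mode (saw '/*')
pos=8: ERROR — unterminated comment (reached EOF)

Answer: 8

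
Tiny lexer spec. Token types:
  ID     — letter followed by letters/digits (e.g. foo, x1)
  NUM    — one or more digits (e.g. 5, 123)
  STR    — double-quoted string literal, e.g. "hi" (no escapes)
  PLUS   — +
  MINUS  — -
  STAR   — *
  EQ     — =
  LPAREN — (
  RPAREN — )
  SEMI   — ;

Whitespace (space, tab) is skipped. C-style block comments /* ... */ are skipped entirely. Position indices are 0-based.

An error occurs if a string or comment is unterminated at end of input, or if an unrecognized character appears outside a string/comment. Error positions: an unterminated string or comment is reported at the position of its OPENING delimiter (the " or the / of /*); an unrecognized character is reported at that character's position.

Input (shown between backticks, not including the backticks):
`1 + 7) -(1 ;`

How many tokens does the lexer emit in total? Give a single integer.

pos=0: emit NUM '1' (now at pos=1)
pos=2: emit PLUS '+'
pos=4: emit NUM '7' (now at pos=5)
pos=5: emit RPAREN ')'
pos=7: emit MINUS '-'
pos=8: emit LPAREN '('
pos=9: emit NUM '1' (now at pos=10)
pos=11: emit SEMI ';'
DONE. 8 tokens: [NUM, PLUS, NUM, RPAREN, MINUS, LPAREN, NUM, SEMI]

Answer: 8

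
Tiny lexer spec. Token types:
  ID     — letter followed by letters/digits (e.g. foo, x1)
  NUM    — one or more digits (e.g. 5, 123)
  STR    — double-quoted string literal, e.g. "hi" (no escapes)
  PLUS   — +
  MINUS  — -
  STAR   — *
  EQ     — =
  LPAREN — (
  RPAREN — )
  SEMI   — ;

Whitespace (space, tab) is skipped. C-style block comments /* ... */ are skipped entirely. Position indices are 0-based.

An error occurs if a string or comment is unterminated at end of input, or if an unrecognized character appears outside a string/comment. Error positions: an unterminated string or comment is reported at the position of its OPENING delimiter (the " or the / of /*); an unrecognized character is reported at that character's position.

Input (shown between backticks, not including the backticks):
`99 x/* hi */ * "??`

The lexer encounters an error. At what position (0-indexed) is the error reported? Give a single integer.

pos=0: emit NUM '99' (now at pos=2)
pos=3: emit ID 'x' (now at pos=4)
pos=4: enter COMMENT mode (saw '/*')
exit COMMENT mode (now at pos=12)
pos=13: emit STAR '*'
pos=15: enter STRING mode
pos=15: ERROR — unterminated string

Answer: 15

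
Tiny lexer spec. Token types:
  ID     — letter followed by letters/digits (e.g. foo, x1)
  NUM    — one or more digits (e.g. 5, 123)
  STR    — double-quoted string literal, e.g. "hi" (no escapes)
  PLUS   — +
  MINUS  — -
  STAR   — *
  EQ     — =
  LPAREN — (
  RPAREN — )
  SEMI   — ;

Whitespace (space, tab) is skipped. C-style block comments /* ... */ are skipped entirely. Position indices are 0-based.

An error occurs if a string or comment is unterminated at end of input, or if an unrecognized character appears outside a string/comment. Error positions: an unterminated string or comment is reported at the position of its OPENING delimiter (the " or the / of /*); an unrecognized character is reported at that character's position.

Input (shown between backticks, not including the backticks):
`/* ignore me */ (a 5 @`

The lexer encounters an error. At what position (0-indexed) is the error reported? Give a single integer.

pos=0: enter COMMENT mode (saw '/*')
exit COMMENT mode (now at pos=15)
pos=16: emit LPAREN '('
pos=17: emit ID 'a' (now at pos=18)
pos=19: emit NUM '5' (now at pos=20)
pos=21: ERROR — unrecognized char '@'

Answer: 21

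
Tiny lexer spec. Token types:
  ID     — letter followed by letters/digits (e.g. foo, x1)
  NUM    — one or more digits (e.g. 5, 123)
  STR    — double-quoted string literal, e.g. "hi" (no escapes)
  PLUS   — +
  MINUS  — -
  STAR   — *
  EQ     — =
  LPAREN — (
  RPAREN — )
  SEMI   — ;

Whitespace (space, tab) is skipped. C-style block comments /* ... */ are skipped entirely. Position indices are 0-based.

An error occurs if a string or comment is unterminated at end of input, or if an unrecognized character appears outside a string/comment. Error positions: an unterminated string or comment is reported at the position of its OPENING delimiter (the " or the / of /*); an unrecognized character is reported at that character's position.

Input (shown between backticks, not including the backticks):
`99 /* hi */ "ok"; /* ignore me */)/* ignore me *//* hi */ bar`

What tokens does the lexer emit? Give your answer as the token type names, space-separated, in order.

Answer: NUM STR SEMI RPAREN ID

Derivation:
pos=0: emit NUM '99' (now at pos=2)
pos=3: enter COMMENT mode (saw '/*')
exit COMMENT mode (now at pos=11)
pos=12: enter STRING mode
pos=12: emit STR "ok" (now at pos=16)
pos=16: emit SEMI ';'
pos=18: enter COMMENT mode (saw '/*')
exit COMMENT mode (now at pos=33)
pos=33: emit RPAREN ')'
pos=34: enter COMMENT mode (saw '/*')
exit COMMENT mode (now at pos=49)
pos=49: enter COMMENT mode (saw '/*')
exit COMMENT mode (now at pos=57)
pos=58: emit ID 'bar' (now at pos=61)
DONE. 5 tokens: [NUM, STR, SEMI, RPAREN, ID]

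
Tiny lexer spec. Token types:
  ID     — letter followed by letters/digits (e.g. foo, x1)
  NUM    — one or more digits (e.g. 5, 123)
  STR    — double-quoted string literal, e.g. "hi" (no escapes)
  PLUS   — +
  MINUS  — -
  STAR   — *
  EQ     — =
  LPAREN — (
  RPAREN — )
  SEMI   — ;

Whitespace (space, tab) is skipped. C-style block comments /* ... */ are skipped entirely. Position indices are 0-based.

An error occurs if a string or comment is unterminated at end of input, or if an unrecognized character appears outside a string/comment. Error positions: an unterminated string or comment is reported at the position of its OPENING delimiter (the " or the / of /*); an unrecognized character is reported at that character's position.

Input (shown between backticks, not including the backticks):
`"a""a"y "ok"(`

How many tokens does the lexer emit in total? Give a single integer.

pos=0: enter STRING mode
pos=0: emit STR "a" (now at pos=3)
pos=3: enter STRING mode
pos=3: emit STR "a" (now at pos=6)
pos=6: emit ID 'y' (now at pos=7)
pos=8: enter STRING mode
pos=8: emit STR "ok" (now at pos=12)
pos=12: emit LPAREN '('
DONE. 5 tokens: [STR, STR, ID, STR, LPAREN]

Answer: 5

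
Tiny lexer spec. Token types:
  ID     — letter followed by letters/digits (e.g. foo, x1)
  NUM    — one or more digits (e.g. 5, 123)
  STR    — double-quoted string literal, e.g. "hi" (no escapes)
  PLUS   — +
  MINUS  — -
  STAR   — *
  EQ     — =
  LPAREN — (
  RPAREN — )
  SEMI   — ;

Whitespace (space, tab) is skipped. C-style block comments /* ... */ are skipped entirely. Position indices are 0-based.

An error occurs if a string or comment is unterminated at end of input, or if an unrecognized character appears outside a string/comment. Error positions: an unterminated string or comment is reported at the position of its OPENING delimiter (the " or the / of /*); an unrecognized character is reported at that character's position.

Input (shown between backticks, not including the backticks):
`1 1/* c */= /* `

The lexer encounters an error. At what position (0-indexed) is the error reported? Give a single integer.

pos=0: emit NUM '1' (now at pos=1)
pos=2: emit NUM '1' (now at pos=3)
pos=3: enter COMMENT mode (saw '/*')
exit COMMENT mode (now at pos=10)
pos=10: emit EQ '='
pos=12: enter COMMENT mode (saw '/*')
pos=12: ERROR — unterminated comment (reached EOF)

Answer: 12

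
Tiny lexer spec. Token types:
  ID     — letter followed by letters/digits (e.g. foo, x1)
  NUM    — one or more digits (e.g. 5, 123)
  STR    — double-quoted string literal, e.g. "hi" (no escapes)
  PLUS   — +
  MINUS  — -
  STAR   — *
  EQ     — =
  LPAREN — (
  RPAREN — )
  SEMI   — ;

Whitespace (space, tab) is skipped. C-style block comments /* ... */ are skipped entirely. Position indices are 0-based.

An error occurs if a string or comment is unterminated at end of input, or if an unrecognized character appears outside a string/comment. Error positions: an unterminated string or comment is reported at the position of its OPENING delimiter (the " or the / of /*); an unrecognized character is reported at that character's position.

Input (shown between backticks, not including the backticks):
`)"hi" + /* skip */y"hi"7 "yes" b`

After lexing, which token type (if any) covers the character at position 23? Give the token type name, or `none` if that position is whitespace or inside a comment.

pos=0: emit RPAREN ')'
pos=1: enter STRING mode
pos=1: emit STR "hi" (now at pos=5)
pos=6: emit PLUS '+'
pos=8: enter COMMENT mode (saw '/*')
exit COMMENT mode (now at pos=18)
pos=18: emit ID 'y' (now at pos=19)
pos=19: enter STRING mode
pos=19: emit STR "hi" (now at pos=23)
pos=23: emit NUM '7' (now at pos=24)
pos=25: enter STRING mode
pos=25: emit STR "yes" (now at pos=30)
pos=31: emit ID 'b' (now at pos=32)
DONE. 8 tokens: [RPAREN, STR, PLUS, ID, STR, NUM, STR, ID]
Position 23: char is '7' -> NUM

Answer: NUM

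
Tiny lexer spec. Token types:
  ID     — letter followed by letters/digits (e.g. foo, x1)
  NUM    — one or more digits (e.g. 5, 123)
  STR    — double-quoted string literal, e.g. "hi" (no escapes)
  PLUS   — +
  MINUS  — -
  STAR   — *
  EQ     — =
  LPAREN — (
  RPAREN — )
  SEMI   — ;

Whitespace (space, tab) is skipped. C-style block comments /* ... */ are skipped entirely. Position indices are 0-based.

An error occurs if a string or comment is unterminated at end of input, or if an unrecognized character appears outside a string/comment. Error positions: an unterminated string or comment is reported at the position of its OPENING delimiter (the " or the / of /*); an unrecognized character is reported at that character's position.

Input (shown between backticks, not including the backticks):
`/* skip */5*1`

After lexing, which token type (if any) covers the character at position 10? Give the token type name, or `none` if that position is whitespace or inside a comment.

pos=0: enter COMMENT mode (saw '/*')
exit COMMENT mode (now at pos=10)
pos=10: emit NUM '5' (now at pos=11)
pos=11: emit STAR '*'
pos=12: emit NUM '1' (now at pos=13)
DONE. 3 tokens: [NUM, STAR, NUM]
Position 10: char is '5' -> NUM

Answer: NUM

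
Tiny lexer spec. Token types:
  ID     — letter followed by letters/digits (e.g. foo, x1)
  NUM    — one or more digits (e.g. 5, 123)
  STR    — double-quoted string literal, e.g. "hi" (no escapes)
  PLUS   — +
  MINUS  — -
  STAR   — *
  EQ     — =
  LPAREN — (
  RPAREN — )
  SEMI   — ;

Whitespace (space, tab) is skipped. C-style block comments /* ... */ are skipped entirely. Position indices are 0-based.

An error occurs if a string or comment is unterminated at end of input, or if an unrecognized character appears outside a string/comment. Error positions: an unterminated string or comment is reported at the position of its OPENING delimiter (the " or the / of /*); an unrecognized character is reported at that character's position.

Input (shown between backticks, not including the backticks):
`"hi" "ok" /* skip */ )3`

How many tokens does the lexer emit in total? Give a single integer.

pos=0: enter STRING mode
pos=0: emit STR "hi" (now at pos=4)
pos=5: enter STRING mode
pos=5: emit STR "ok" (now at pos=9)
pos=10: enter COMMENT mode (saw '/*')
exit COMMENT mode (now at pos=20)
pos=21: emit RPAREN ')'
pos=22: emit NUM '3' (now at pos=23)
DONE. 4 tokens: [STR, STR, RPAREN, NUM]

Answer: 4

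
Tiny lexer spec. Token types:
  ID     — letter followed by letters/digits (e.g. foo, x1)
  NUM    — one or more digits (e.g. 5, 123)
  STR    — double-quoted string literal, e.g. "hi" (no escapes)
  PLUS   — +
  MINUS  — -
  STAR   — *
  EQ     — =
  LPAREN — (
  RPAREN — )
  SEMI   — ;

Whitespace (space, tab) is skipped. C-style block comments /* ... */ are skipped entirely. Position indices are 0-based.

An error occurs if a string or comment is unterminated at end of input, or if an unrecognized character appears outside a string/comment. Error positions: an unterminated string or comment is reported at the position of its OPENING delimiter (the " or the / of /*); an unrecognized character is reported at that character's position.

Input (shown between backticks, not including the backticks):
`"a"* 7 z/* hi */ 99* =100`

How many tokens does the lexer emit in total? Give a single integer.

Answer: 8

Derivation:
pos=0: enter STRING mode
pos=0: emit STR "a" (now at pos=3)
pos=3: emit STAR '*'
pos=5: emit NUM '7' (now at pos=6)
pos=7: emit ID 'z' (now at pos=8)
pos=8: enter COMMENT mode (saw '/*')
exit COMMENT mode (now at pos=16)
pos=17: emit NUM '99' (now at pos=19)
pos=19: emit STAR '*'
pos=21: emit EQ '='
pos=22: emit NUM '100' (now at pos=25)
DONE. 8 tokens: [STR, STAR, NUM, ID, NUM, STAR, EQ, NUM]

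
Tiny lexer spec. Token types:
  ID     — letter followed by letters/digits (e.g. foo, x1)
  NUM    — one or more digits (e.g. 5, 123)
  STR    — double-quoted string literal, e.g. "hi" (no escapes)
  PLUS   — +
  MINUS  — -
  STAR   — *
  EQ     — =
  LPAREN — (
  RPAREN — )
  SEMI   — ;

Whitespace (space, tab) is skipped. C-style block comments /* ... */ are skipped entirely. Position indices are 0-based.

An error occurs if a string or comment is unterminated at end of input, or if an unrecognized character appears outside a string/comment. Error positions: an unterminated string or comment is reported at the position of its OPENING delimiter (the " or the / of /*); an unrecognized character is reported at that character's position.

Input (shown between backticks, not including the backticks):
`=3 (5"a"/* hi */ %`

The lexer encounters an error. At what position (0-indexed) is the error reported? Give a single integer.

pos=0: emit EQ '='
pos=1: emit NUM '3' (now at pos=2)
pos=3: emit LPAREN '('
pos=4: emit NUM '5' (now at pos=5)
pos=5: enter STRING mode
pos=5: emit STR "a" (now at pos=8)
pos=8: enter COMMENT mode (saw '/*')
exit COMMENT mode (now at pos=16)
pos=17: ERROR — unrecognized char '%'

Answer: 17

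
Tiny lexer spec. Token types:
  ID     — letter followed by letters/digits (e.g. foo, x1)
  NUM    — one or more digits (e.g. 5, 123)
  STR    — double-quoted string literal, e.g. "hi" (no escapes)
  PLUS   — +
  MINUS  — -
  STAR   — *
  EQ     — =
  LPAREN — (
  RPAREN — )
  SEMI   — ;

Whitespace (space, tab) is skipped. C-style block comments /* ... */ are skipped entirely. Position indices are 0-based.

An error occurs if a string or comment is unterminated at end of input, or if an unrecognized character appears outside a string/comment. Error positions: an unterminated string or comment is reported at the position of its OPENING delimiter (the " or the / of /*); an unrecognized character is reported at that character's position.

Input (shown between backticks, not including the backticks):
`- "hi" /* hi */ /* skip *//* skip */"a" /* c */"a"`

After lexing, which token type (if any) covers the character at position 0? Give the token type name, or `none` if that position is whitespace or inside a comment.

Answer: MINUS

Derivation:
pos=0: emit MINUS '-'
pos=2: enter STRING mode
pos=2: emit STR "hi" (now at pos=6)
pos=7: enter COMMENT mode (saw '/*')
exit COMMENT mode (now at pos=15)
pos=16: enter COMMENT mode (saw '/*')
exit COMMENT mode (now at pos=26)
pos=26: enter COMMENT mode (saw '/*')
exit COMMENT mode (now at pos=36)
pos=36: enter STRING mode
pos=36: emit STR "a" (now at pos=39)
pos=40: enter COMMENT mode (saw '/*')
exit COMMENT mode (now at pos=47)
pos=47: enter STRING mode
pos=47: emit STR "a" (now at pos=50)
DONE. 4 tokens: [MINUS, STR, STR, STR]
Position 0: char is '-' -> MINUS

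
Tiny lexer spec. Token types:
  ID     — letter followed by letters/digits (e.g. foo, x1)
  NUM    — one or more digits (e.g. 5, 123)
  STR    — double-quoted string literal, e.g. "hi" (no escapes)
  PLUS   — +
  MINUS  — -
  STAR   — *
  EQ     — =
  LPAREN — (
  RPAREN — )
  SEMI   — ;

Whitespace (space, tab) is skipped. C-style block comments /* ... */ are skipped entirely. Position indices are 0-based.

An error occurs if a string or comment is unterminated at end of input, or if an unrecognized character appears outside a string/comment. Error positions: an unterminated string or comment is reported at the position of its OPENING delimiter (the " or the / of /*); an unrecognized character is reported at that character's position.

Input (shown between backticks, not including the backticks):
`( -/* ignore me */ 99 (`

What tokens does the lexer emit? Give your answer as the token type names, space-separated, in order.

pos=0: emit LPAREN '('
pos=2: emit MINUS '-'
pos=3: enter COMMENT mode (saw '/*')
exit COMMENT mode (now at pos=18)
pos=19: emit NUM '99' (now at pos=21)
pos=22: emit LPAREN '('
DONE. 4 tokens: [LPAREN, MINUS, NUM, LPAREN]

Answer: LPAREN MINUS NUM LPAREN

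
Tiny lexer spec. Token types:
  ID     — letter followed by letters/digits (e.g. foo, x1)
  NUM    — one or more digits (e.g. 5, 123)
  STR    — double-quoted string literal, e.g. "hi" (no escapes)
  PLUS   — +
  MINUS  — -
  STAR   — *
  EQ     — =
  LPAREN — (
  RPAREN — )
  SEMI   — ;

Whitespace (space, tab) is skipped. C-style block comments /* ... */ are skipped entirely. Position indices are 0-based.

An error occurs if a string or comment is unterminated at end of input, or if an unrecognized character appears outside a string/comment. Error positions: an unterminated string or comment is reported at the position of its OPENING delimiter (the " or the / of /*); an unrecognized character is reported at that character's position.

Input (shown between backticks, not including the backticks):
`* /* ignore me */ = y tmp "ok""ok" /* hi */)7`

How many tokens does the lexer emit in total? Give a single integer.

Answer: 8

Derivation:
pos=0: emit STAR '*'
pos=2: enter COMMENT mode (saw '/*')
exit COMMENT mode (now at pos=17)
pos=18: emit EQ '='
pos=20: emit ID 'y' (now at pos=21)
pos=22: emit ID 'tmp' (now at pos=25)
pos=26: enter STRING mode
pos=26: emit STR "ok" (now at pos=30)
pos=30: enter STRING mode
pos=30: emit STR "ok" (now at pos=34)
pos=35: enter COMMENT mode (saw '/*')
exit COMMENT mode (now at pos=43)
pos=43: emit RPAREN ')'
pos=44: emit NUM '7' (now at pos=45)
DONE. 8 tokens: [STAR, EQ, ID, ID, STR, STR, RPAREN, NUM]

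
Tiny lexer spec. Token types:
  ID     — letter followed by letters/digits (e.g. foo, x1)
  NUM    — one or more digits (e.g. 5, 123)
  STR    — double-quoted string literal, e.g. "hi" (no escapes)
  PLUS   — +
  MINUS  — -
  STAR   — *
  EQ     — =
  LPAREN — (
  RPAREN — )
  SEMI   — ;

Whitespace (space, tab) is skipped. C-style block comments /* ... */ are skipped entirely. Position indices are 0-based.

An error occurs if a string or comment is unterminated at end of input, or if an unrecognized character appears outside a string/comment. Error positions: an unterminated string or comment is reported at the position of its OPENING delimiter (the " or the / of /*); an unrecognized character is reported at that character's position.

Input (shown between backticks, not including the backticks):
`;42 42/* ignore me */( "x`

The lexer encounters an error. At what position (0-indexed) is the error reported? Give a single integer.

Answer: 23

Derivation:
pos=0: emit SEMI ';'
pos=1: emit NUM '42' (now at pos=3)
pos=4: emit NUM '42' (now at pos=6)
pos=6: enter COMMENT mode (saw '/*')
exit COMMENT mode (now at pos=21)
pos=21: emit LPAREN '('
pos=23: enter STRING mode
pos=23: ERROR — unterminated string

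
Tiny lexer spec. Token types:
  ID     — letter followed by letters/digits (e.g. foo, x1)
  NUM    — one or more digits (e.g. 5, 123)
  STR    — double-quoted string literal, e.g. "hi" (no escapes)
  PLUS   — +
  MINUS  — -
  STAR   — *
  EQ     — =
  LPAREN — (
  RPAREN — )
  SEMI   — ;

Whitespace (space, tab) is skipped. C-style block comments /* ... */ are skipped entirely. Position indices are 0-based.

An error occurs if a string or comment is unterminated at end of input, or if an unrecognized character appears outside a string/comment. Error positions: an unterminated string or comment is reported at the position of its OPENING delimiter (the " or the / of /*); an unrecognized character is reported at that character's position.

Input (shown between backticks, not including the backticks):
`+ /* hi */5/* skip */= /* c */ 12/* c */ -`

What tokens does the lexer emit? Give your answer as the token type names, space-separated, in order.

Answer: PLUS NUM EQ NUM MINUS

Derivation:
pos=0: emit PLUS '+'
pos=2: enter COMMENT mode (saw '/*')
exit COMMENT mode (now at pos=10)
pos=10: emit NUM '5' (now at pos=11)
pos=11: enter COMMENT mode (saw '/*')
exit COMMENT mode (now at pos=21)
pos=21: emit EQ '='
pos=23: enter COMMENT mode (saw '/*')
exit COMMENT mode (now at pos=30)
pos=31: emit NUM '12' (now at pos=33)
pos=33: enter COMMENT mode (saw '/*')
exit COMMENT mode (now at pos=40)
pos=41: emit MINUS '-'
DONE. 5 tokens: [PLUS, NUM, EQ, NUM, MINUS]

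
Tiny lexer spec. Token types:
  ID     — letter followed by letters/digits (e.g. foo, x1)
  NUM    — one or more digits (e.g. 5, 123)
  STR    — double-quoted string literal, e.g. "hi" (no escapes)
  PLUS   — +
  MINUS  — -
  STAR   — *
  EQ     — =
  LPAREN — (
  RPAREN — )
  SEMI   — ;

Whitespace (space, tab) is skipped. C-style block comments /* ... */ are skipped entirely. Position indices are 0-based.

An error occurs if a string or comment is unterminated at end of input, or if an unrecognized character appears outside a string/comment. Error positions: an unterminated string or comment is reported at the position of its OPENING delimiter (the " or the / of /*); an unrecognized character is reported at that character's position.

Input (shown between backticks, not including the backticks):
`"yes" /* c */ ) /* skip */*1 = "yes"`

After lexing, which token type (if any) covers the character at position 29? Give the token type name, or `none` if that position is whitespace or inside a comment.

Answer: EQ

Derivation:
pos=0: enter STRING mode
pos=0: emit STR "yes" (now at pos=5)
pos=6: enter COMMENT mode (saw '/*')
exit COMMENT mode (now at pos=13)
pos=14: emit RPAREN ')'
pos=16: enter COMMENT mode (saw '/*')
exit COMMENT mode (now at pos=26)
pos=26: emit STAR '*'
pos=27: emit NUM '1' (now at pos=28)
pos=29: emit EQ '='
pos=31: enter STRING mode
pos=31: emit STR "yes" (now at pos=36)
DONE. 6 tokens: [STR, RPAREN, STAR, NUM, EQ, STR]
Position 29: char is '=' -> EQ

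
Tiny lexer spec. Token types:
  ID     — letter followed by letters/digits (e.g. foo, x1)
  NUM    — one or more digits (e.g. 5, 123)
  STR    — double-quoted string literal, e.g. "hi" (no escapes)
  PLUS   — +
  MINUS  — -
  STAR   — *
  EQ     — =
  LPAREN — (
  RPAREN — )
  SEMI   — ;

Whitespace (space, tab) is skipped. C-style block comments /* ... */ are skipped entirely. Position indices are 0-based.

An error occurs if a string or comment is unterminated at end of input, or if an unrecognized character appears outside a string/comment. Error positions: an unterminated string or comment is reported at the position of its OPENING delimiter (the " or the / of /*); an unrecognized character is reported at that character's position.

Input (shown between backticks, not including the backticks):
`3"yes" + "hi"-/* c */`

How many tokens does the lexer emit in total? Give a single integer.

pos=0: emit NUM '3' (now at pos=1)
pos=1: enter STRING mode
pos=1: emit STR "yes" (now at pos=6)
pos=7: emit PLUS '+'
pos=9: enter STRING mode
pos=9: emit STR "hi" (now at pos=13)
pos=13: emit MINUS '-'
pos=14: enter COMMENT mode (saw '/*')
exit COMMENT mode (now at pos=21)
DONE. 5 tokens: [NUM, STR, PLUS, STR, MINUS]

Answer: 5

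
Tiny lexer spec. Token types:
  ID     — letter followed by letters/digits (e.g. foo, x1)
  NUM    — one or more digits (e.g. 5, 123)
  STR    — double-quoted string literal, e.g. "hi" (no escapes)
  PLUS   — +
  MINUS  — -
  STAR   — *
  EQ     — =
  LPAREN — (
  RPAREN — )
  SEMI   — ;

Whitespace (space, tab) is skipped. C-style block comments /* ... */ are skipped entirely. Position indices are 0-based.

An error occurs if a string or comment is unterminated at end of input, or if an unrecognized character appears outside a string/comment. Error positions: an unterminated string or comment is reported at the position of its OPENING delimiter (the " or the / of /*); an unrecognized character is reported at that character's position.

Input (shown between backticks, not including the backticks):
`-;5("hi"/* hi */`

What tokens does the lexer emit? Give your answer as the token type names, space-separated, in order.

Answer: MINUS SEMI NUM LPAREN STR

Derivation:
pos=0: emit MINUS '-'
pos=1: emit SEMI ';'
pos=2: emit NUM '5' (now at pos=3)
pos=3: emit LPAREN '('
pos=4: enter STRING mode
pos=4: emit STR "hi" (now at pos=8)
pos=8: enter COMMENT mode (saw '/*')
exit COMMENT mode (now at pos=16)
DONE. 5 tokens: [MINUS, SEMI, NUM, LPAREN, STR]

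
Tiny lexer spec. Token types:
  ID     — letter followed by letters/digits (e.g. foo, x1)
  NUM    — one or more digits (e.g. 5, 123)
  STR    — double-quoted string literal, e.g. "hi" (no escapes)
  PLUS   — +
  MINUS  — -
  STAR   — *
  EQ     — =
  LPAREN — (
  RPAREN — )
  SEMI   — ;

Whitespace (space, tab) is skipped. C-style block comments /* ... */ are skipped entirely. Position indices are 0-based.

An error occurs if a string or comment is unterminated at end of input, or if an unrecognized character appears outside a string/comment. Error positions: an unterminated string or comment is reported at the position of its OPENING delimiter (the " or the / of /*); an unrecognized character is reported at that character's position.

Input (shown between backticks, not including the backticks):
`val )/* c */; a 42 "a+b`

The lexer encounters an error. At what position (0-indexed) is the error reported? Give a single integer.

Answer: 19

Derivation:
pos=0: emit ID 'val' (now at pos=3)
pos=4: emit RPAREN ')'
pos=5: enter COMMENT mode (saw '/*')
exit COMMENT mode (now at pos=12)
pos=12: emit SEMI ';'
pos=14: emit ID 'a' (now at pos=15)
pos=16: emit NUM '42' (now at pos=18)
pos=19: enter STRING mode
pos=19: ERROR — unterminated string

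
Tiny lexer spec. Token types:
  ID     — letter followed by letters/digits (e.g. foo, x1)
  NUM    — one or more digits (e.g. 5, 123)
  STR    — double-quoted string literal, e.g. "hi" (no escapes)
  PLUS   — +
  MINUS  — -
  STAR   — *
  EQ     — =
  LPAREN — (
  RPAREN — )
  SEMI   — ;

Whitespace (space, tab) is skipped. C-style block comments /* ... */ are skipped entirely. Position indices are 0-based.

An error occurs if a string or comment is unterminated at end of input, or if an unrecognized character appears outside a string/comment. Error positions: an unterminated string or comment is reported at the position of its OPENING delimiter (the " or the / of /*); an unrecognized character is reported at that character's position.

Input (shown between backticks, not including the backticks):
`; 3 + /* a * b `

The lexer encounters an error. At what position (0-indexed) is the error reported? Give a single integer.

pos=0: emit SEMI ';'
pos=2: emit NUM '3' (now at pos=3)
pos=4: emit PLUS '+'
pos=6: enter COMMENT mode (saw '/*')
pos=6: ERROR — unterminated comment (reached EOF)

Answer: 6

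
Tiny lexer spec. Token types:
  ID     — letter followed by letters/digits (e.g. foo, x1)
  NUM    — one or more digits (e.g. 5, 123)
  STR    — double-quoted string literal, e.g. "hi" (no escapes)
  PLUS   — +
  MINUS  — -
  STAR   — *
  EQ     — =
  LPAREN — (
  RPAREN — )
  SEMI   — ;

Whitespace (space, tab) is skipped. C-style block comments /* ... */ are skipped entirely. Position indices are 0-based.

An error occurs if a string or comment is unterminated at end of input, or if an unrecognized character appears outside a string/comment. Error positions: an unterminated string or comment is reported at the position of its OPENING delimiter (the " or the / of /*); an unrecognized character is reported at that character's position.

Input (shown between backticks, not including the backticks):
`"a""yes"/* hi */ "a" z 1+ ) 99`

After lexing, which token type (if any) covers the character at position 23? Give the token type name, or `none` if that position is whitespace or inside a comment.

Answer: NUM

Derivation:
pos=0: enter STRING mode
pos=0: emit STR "a" (now at pos=3)
pos=3: enter STRING mode
pos=3: emit STR "yes" (now at pos=8)
pos=8: enter COMMENT mode (saw '/*')
exit COMMENT mode (now at pos=16)
pos=17: enter STRING mode
pos=17: emit STR "a" (now at pos=20)
pos=21: emit ID 'z' (now at pos=22)
pos=23: emit NUM '1' (now at pos=24)
pos=24: emit PLUS '+'
pos=26: emit RPAREN ')'
pos=28: emit NUM '99' (now at pos=30)
DONE. 8 tokens: [STR, STR, STR, ID, NUM, PLUS, RPAREN, NUM]
Position 23: char is '1' -> NUM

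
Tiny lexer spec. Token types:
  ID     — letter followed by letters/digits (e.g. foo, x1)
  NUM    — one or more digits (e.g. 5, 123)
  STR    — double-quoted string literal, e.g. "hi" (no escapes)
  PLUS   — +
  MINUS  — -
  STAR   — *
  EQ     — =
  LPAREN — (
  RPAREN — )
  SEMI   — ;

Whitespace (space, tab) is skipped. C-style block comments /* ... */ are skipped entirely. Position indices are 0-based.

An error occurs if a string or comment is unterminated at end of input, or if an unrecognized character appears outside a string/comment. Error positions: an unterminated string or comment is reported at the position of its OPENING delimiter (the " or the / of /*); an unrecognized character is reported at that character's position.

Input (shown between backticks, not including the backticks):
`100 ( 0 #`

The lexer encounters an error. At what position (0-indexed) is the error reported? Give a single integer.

Answer: 8

Derivation:
pos=0: emit NUM '100' (now at pos=3)
pos=4: emit LPAREN '('
pos=6: emit NUM '0' (now at pos=7)
pos=8: ERROR — unrecognized char '#'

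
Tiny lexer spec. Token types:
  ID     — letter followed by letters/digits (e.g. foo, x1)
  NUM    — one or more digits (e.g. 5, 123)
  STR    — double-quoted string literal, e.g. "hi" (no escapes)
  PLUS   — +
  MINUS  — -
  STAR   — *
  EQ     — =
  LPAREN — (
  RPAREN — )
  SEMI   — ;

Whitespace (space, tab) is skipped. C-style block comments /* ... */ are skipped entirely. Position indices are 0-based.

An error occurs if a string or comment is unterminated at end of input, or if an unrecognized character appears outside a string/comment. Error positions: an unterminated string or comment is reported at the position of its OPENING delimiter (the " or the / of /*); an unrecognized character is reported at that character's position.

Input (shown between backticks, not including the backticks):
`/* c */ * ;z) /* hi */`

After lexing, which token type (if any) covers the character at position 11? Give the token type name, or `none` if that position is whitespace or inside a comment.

pos=0: enter COMMENT mode (saw '/*')
exit COMMENT mode (now at pos=7)
pos=8: emit STAR '*'
pos=10: emit SEMI ';'
pos=11: emit ID 'z' (now at pos=12)
pos=12: emit RPAREN ')'
pos=14: enter COMMENT mode (saw '/*')
exit COMMENT mode (now at pos=22)
DONE. 4 tokens: [STAR, SEMI, ID, RPAREN]
Position 11: char is 'z' -> ID

Answer: ID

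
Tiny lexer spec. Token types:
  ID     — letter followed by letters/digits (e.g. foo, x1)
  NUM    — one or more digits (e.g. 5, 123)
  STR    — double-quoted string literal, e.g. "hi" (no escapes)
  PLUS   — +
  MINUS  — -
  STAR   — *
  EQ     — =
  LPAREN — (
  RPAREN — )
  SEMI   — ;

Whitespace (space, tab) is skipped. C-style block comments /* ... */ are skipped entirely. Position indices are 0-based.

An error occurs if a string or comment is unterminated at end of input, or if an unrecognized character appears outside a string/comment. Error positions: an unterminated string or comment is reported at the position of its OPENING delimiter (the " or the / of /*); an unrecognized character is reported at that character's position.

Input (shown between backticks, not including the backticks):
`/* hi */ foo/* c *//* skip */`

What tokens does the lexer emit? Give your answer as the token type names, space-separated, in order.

pos=0: enter COMMENT mode (saw '/*')
exit COMMENT mode (now at pos=8)
pos=9: emit ID 'foo' (now at pos=12)
pos=12: enter COMMENT mode (saw '/*')
exit COMMENT mode (now at pos=19)
pos=19: enter COMMENT mode (saw '/*')
exit COMMENT mode (now at pos=29)
DONE. 1 tokens: [ID]

Answer: ID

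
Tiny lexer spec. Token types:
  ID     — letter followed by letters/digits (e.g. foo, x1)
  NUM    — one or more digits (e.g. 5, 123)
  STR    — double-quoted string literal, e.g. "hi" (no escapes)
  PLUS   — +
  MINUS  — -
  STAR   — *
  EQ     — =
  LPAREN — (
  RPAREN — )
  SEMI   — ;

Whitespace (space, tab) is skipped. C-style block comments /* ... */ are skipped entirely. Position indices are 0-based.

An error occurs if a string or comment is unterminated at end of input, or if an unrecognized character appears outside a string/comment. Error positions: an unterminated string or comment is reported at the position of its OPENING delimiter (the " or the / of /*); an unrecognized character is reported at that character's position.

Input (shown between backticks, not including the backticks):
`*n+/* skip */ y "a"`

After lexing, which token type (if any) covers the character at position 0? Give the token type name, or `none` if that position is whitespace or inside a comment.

pos=0: emit STAR '*'
pos=1: emit ID 'n' (now at pos=2)
pos=2: emit PLUS '+'
pos=3: enter COMMENT mode (saw '/*')
exit COMMENT mode (now at pos=13)
pos=14: emit ID 'y' (now at pos=15)
pos=16: enter STRING mode
pos=16: emit STR "a" (now at pos=19)
DONE. 5 tokens: [STAR, ID, PLUS, ID, STR]
Position 0: char is '*' -> STAR

Answer: STAR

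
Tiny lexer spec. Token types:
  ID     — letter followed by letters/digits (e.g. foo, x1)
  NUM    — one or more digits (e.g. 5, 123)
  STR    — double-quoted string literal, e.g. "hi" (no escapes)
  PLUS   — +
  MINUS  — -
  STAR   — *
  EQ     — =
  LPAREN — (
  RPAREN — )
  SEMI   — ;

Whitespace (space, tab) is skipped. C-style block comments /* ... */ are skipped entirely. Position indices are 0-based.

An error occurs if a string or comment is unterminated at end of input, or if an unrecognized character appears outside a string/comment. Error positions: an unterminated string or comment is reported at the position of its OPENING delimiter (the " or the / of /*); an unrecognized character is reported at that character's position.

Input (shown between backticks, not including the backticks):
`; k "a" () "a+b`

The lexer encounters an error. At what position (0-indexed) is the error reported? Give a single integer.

Answer: 11

Derivation:
pos=0: emit SEMI ';'
pos=2: emit ID 'k' (now at pos=3)
pos=4: enter STRING mode
pos=4: emit STR "a" (now at pos=7)
pos=8: emit LPAREN '('
pos=9: emit RPAREN ')'
pos=11: enter STRING mode
pos=11: ERROR — unterminated string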